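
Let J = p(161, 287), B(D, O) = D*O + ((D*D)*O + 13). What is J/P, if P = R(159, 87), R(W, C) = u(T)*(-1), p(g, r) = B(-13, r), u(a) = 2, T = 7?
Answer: -44785/2 ≈ -22393.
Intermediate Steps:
B(D, O) = 13 + D*O + O*D² (B(D, O) = D*O + (D²*O + 13) = D*O + (O*D² + 13) = D*O + (13 + O*D²) = 13 + D*O + O*D²)
p(g, r) = 13 + 156*r (p(g, r) = 13 - 13*r + r*(-13)² = 13 - 13*r + r*169 = 13 - 13*r + 169*r = 13 + 156*r)
R(W, C) = -2 (R(W, C) = 2*(-1) = -2)
J = 44785 (J = 13 + 156*287 = 13 + 44772 = 44785)
P = -2
J/P = 44785/(-2) = 44785*(-½) = -44785/2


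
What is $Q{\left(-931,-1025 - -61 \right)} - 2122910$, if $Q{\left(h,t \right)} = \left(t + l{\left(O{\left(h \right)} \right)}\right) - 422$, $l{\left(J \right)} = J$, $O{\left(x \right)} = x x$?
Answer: $-1257535$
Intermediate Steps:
$O{\left(x \right)} = x^{2}$
$Q{\left(h,t \right)} = -422 + t + h^{2}$ ($Q{\left(h,t \right)} = \left(t + h^{2}\right) - 422 = -422 + t + h^{2}$)
$Q{\left(-931,-1025 - -61 \right)} - 2122910 = \left(-422 - 964 + \left(-931\right)^{2}\right) - 2122910 = \left(-422 + \left(-1025 + 61\right) + 866761\right) - 2122910 = \left(-422 - 964 + 866761\right) - 2122910 = 865375 - 2122910 = -1257535$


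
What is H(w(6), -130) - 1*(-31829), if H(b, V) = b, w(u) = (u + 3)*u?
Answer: 31883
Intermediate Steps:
w(u) = u*(3 + u) (w(u) = (3 + u)*u = u*(3 + u))
H(w(6), -130) - 1*(-31829) = 6*(3 + 6) - 1*(-31829) = 6*9 + 31829 = 54 + 31829 = 31883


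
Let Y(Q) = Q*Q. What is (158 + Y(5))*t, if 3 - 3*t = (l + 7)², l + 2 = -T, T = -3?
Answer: -3721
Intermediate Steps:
l = 1 (l = -2 - 1*(-3) = -2 + 3 = 1)
t = -61/3 (t = 1 - (1 + 7)²/3 = 1 - ⅓*8² = 1 - ⅓*64 = 1 - 64/3 = -61/3 ≈ -20.333)
Y(Q) = Q²
(158 + Y(5))*t = (158 + 5²)*(-61/3) = (158 + 25)*(-61/3) = 183*(-61/3) = -3721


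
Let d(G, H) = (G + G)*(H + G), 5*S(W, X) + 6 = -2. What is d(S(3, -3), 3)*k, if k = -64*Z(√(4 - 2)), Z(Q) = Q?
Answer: 7168*√2/25 ≈ 405.48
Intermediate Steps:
S(W, X) = -8/5 (S(W, X) = -6/5 + (⅕)*(-2) = -6/5 - ⅖ = -8/5)
k = -64*√2 (k = -64*√(4 - 2) = -64*√2 ≈ -90.510)
d(G, H) = 2*G*(G + H) (d(G, H) = (2*G)*(G + H) = 2*G*(G + H))
d(S(3, -3), 3)*k = (2*(-8/5)*(-8/5 + 3))*(-64*√2) = (2*(-8/5)*(7/5))*(-64*√2) = -(-7168)*√2/25 = 7168*√2/25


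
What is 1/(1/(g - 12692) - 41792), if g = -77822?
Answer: -90514/3782761089 ≈ -2.3928e-5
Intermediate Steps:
1/(1/(g - 12692) - 41792) = 1/(1/(-77822 - 12692) - 41792) = 1/(1/(-90514) - 41792) = 1/(-1/90514 - 41792) = 1/(-3782761089/90514) = -90514/3782761089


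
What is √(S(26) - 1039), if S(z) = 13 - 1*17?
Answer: I*√1043 ≈ 32.296*I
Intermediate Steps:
S(z) = -4 (S(z) = 13 - 17 = -4)
√(S(26) - 1039) = √(-4 - 1039) = √(-1043) = I*√1043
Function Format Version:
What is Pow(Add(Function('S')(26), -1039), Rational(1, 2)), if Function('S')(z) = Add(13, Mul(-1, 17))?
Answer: Mul(I, Pow(1043, Rational(1, 2))) ≈ Mul(32.296, I)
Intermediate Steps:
Function('S')(z) = -4 (Function('S')(z) = Add(13, -17) = -4)
Pow(Add(Function('S')(26), -1039), Rational(1, 2)) = Pow(Add(-4, -1039), Rational(1, 2)) = Pow(-1043, Rational(1, 2)) = Mul(I, Pow(1043, Rational(1, 2)))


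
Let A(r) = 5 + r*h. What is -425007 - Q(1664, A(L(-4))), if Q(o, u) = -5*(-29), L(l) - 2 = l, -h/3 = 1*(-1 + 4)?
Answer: -425152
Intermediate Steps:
h = -9 (h = -3*(-1 + 4) = -3*3 = -9)
L(l) = 2 + l
A(r) = 5 - 9*r (A(r) = 5 + r*(-9) = 5 - 9*r)
Q(o, u) = 145
-425007 - Q(1664, A(L(-4))) = -425007 - 1*145 = -425007 - 145 = -425152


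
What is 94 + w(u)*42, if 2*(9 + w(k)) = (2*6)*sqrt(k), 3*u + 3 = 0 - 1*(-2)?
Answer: -284 + 84*I*sqrt(3) ≈ -284.0 + 145.49*I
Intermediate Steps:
u = -1/3 (u = -1 + (0 - 1*(-2))/3 = -1 + (0 + 2)/3 = -1 + (1/3)*2 = -1 + 2/3 = -1/3 ≈ -0.33333)
w(k) = -9 + 6*sqrt(k) (w(k) = -9 + ((2*6)*sqrt(k))/2 = -9 + (12*sqrt(k))/2 = -9 + 6*sqrt(k))
94 + w(u)*42 = 94 + (-9 + 6*sqrt(-1/3))*42 = 94 + (-9 + 6*(I*sqrt(3)/3))*42 = 94 + (-9 + 2*I*sqrt(3))*42 = 94 + (-378 + 84*I*sqrt(3)) = -284 + 84*I*sqrt(3)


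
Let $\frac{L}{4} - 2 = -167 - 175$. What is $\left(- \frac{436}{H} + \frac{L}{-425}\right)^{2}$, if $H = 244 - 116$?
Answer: $\frac{1089}{25600} \approx 0.042539$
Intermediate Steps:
$L = -1360$ ($L = 8 + 4 \left(-167 - 175\right) = 8 + 4 \left(-342\right) = 8 - 1368 = -1360$)
$H = 128$ ($H = 244 - 116 = 128$)
$\left(- \frac{436}{H} + \frac{L}{-425}\right)^{2} = \left(- \frac{436}{128} - \frac{1360}{-425}\right)^{2} = \left(\left(-436\right) \frac{1}{128} - - \frac{16}{5}\right)^{2} = \left(- \frac{109}{32} + \frac{16}{5}\right)^{2} = \left(- \frac{33}{160}\right)^{2} = \frac{1089}{25600}$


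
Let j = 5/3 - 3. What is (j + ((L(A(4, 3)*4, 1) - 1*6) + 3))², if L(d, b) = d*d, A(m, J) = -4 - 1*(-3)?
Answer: 1225/9 ≈ 136.11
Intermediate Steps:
A(m, J) = -1 (A(m, J) = -4 + 3 = -1)
L(d, b) = d²
j = -4/3 (j = 5*(⅓) - 3 = 5/3 - 3 = -4/3 ≈ -1.3333)
(j + ((L(A(4, 3)*4, 1) - 1*6) + 3))² = (-4/3 + (((-1*4)² - 1*6) + 3))² = (-4/3 + (((-4)² - 6) + 3))² = (-4/3 + ((16 - 6) + 3))² = (-4/3 + (10 + 3))² = (-4/3 + 13)² = (35/3)² = 1225/9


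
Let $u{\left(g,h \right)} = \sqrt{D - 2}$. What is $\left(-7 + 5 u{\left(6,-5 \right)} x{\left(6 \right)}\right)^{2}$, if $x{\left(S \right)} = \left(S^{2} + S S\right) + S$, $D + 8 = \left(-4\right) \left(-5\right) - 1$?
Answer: $1352569$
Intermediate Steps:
$D = 11$ ($D = -8 - -19 = -8 + \left(20 - 1\right) = -8 + 19 = 11$)
$x{\left(S \right)} = S + 2 S^{2}$ ($x{\left(S \right)} = \left(S^{2} + S^{2}\right) + S = 2 S^{2} + S = S + 2 S^{2}$)
$u{\left(g,h \right)} = 3$ ($u{\left(g,h \right)} = \sqrt{11 - 2} = \sqrt{9} = 3$)
$\left(-7 + 5 u{\left(6,-5 \right)} x{\left(6 \right)}\right)^{2} = \left(-7 + 5 \cdot 3 \cdot 6 \left(1 + 2 \cdot 6\right)\right)^{2} = \left(-7 + 15 \cdot 6 \left(1 + 12\right)\right)^{2} = \left(-7 + 15 \cdot 6 \cdot 13\right)^{2} = \left(-7 + 15 \cdot 78\right)^{2} = \left(-7 + 1170\right)^{2} = 1163^{2} = 1352569$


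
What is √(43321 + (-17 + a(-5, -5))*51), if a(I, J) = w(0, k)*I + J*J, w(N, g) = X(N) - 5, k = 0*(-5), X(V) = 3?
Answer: √44239 ≈ 210.33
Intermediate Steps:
k = 0
w(N, g) = -2 (w(N, g) = 3 - 5 = -2)
a(I, J) = J² - 2*I (a(I, J) = -2*I + J*J = -2*I + J² = J² - 2*I)
√(43321 + (-17 + a(-5, -5))*51) = √(43321 + (-17 + ((-5)² - 2*(-5)))*51) = √(43321 + (-17 + (25 + 10))*51) = √(43321 + (-17 + 35)*51) = √(43321 + 18*51) = √(43321 + 918) = √44239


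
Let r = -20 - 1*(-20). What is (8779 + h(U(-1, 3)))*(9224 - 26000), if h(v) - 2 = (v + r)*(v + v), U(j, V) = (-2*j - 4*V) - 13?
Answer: -165059064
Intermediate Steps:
r = 0 (r = -20 + 20 = 0)
U(j, V) = -13 - 4*V - 2*j (U(j, V) = (-4*V - 2*j) - 13 = -13 - 4*V - 2*j)
h(v) = 2 + 2*v² (h(v) = 2 + (v + 0)*(v + v) = 2 + v*(2*v) = 2 + 2*v²)
(8779 + h(U(-1, 3)))*(9224 - 26000) = (8779 + (2 + 2*(-13 - 4*3 - 2*(-1))²))*(9224 - 26000) = (8779 + (2 + 2*(-13 - 12 + 2)²))*(-16776) = (8779 + (2 + 2*(-23)²))*(-16776) = (8779 + (2 + 2*529))*(-16776) = (8779 + (2 + 1058))*(-16776) = (8779 + 1060)*(-16776) = 9839*(-16776) = -165059064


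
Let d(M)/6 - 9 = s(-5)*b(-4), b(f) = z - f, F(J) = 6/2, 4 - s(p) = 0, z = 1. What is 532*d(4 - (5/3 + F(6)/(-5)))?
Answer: 92568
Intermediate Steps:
s(p) = 4 (s(p) = 4 - 1*0 = 4 + 0 = 4)
F(J) = 3 (F(J) = 6*(1/2) = 3)
b(f) = 1 - f
d(M) = 174 (d(M) = 54 + 6*(4*(1 - 1*(-4))) = 54 + 6*(4*(1 + 4)) = 54 + 6*(4*5) = 54 + 6*20 = 54 + 120 = 174)
532*d(4 - (5/3 + F(6)/(-5))) = 532*174 = 92568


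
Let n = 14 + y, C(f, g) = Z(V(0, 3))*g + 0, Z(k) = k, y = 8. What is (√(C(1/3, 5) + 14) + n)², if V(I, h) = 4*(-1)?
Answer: (22 + I*√6)² ≈ 478.0 + 107.78*I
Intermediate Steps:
V(I, h) = -4
C(f, g) = -4*g (C(f, g) = -4*g + 0 = -4*g)
n = 22 (n = 14 + 8 = 22)
(√(C(1/3, 5) + 14) + n)² = (√(-4*5 + 14) + 22)² = (√(-20 + 14) + 22)² = (√(-6) + 22)² = (I*√6 + 22)² = (22 + I*√6)²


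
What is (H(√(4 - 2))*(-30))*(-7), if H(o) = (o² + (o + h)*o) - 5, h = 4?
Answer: -210 + 840*√2 ≈ 977.94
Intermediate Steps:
H(o) = -5 + o² + o*(4 + o) (H(o) = (o² + (o + 4)*o) - 5 = (o² + (4 + o)*o) - 5 = (o² + o*(4 + o)) - 5 = -5 + o² + o*(4 + o))
(H(√(4 - 2))*(-30))*(-7) = ((-5 + 2*(√(4 - 2))² + 4*√(4 - 2))*(-30))*(-7) = ((-5 + 2*(√2)² + 4*√2)*(-30))*(-7) = ((-5 + 2*2 + 4*√2)*(-30))*(-7) = ((-5 + 4 + 4*√2)*(-30))*(-7) = ((-1 + 4*√2)*(-30))*(-7) = (30 - 120*√2)*(-7) = -210 + 840*√2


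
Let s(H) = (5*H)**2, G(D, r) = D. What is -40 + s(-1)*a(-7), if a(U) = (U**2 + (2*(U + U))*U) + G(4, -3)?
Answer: 6185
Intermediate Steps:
s(H) = 25*H**2
a(U) = 4 + 5*U**2 (a(U) = (U**2 + (2*(U + U))*U) + 4 = (U**2 + (2*(2*U))*U) + 4 = (U**2 + (4*U)*U) + 4 = (U**2 + 4*U**2) + 4 = 5*U**2 + 4 = 4 + 5*U**2)
-40 + s(-1)*a(-7) = -40 + (25*(-1)**2)*(4 + 5*(-7)**2) = -40 + (25*1)*(4 + 5*49) = -40 + 25*(4 + 245) = -40 + 25*249 = -40 + 6225 = 6185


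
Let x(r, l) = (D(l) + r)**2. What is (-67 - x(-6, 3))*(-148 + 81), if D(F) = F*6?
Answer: 14137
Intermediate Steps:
D(F) = 6*F
x(r, l) = (r + 6*l)**2 (x(r, l) = (6*l + r)**2 = (r + 6*l)**2)
(-67 - x(-6, 3))*(-148 + 81) = (-67 - (-6 + 6*3)**2)*(-148 + 81) = (-67 - (-6 + 18)**2)*(-67) = (-67 - 1*12**2)*(-67) = (-67 - 1*144)*(-67) = (-67 - 144)*(-67) = -211*(-67) = 14137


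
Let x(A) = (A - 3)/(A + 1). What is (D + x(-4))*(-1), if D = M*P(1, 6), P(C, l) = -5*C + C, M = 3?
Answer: 29/3 ≈ 9.6667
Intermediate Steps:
P(C, l) = -4*C
x(A) = (-3 + A)/(1 + A)
D = -12 (D = 3*(-4*1) = 3*(-4) = -12)
(D + x(-4))*(-1) = (-12 + (-3 - 4)/(1 - 4))*(-1) = (-12 - 7/(-3))*(-1) = (-12 - ⅓*(-7))*(-1) = (-12 + 7/3)*(-1) = -29/3*(-1) = 29/3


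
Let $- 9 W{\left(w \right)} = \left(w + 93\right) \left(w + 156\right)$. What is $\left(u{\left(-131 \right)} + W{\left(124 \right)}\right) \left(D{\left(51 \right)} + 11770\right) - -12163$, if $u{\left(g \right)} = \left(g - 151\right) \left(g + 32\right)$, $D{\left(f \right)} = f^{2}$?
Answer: $\frac{2737813709}{9} \approx 3.042 \cdot 10^{8}$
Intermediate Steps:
$u{\left(g \right)} = \left(-151 + g\right) \left(32 + g\right)$
$W{\left(w \right)} = - \frac{\left(93 + w\right) \left(156 + w\right)}{9}$ ($W{\left(w \right)} = - \frac{\left(w + 93\right) \left(w + 156\right)}{9} = - \frac{\left(93 + w\right) \left(156 + w\right)}{9}$)
$\left(u{\left(-131 \right)} + W{\left(124 \right)}\right) \left(D{\left(51 \right)} + 11770\right) - -12163 = \left(\left(-4832 + \left(-131\right)^{2} - -15589\right) - \left(\frac{15128}{3} + \frac{15376}{9}\right)\right) \left(51^{2} + 11770\right) - -12163 = \left(\left(-4832 + 17161 + 15589\right) - \frac{60760}{9}\right) \left(2601 + 11770\right) + 12163 = \left(27918 - \frac{60760}{9}\right) 14371 + 12163 = \frac{190502}{9} \cdot 14371 + 12163 = \frac{2737704242}{9} + 12163 = \frac{2737813709}{9}$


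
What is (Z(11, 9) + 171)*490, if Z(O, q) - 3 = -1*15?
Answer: 77910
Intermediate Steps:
Z(O, q) = -12 (Z(O, q) = 3 - 1*15 = 3 - 15 = -12)
(Z(11, 9) + 171)*490 = (-12 + 171)*490 = 159*490 = 77910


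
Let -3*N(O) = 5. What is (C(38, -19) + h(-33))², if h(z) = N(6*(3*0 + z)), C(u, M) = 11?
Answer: 784/9 ≈ 87.111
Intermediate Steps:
N(O) = -5/3 (N(O) = -⅓*5 = -5/3)
h(z) = -5/3
(C(38, -19) + h(-33))² = (11 - 5/3)² = (28/3)² = 784/9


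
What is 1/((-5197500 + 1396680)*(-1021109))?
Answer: 1/3881051509380 ≈ 2.5766e-13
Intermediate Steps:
1/((-5197500 + 1396680)*(-1021109)) = -1/1021109/(-3800820) = -1/3800820*(-1/1021109) = 1/3881051509380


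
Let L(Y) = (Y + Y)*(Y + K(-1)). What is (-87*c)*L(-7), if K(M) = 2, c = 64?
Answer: -389760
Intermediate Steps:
L(Y) = 2*Y*(2 + Y) (L(Y) = (Y + Y)*(Y + 2) = (2*Y)*(2 + Y) = 2*Y*(2 + Y))
(-87*c)*L(-7) = (-87*64)*(2*(-7)*(2 - 7)) = -11136*(-7)*(-5) = -5568*70 = -389760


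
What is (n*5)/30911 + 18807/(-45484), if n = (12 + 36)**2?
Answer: -57367497/1405955924 ≈ -0.040803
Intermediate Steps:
n = 2304 (n = 48**2 = 2304)
(n*5)/30911 + 18807/(-45484) = (2304*5)/30911 + 18807/(-45484) = 11520*(1/30911) + 18807*(-1/45484) = 11520/30911 - 18807/45484 = -57367497/1405955924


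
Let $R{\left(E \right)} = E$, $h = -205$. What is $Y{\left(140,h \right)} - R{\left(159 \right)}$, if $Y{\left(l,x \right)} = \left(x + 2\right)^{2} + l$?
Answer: $41190$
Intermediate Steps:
$Y{\left(l,x \right)} = l + \left(2 + x\right)^{2}$ ($Y{\left(l,x \right)} = \left(2 + x\right)^{2} + l = l + \left(2 + x\right)^{2}$)
$Y{\left(140,h \right)} - R{\left(159 \right)} = \left(140 + \left(2 - 205\right)^{2}\right) - 159 = \left(140 + \left(-203\right)^{2}\right) - 159 = \left(140 + 41209\right) - 159 = 41349 - 159 = 41190$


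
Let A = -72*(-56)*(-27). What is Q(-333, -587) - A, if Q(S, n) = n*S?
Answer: 304335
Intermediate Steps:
Q(S, n) = S*n
A = -108864 (A = 4032*(-27) = -108864)
Q(-333, -587) - A = -333*(-587) - 1*(-108864) = 195471 + 108864 = 304335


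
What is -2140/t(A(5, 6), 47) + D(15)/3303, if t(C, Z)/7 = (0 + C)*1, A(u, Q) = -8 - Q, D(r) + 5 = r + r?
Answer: 3535435/161847 ≈ 21.844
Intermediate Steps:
D(r) = -5 + 2*r (D(r) = -5 + (r + r) = -5 + 2*r)
t(C, Z) = 7*C (t(C, Z) = 7*((0 + C)*1) = 7*(C*1) = 7*C)
-2140/t(A(5, 6), 47) + D(15)/3303 = -2140*1/(7*(-8 - 1*6)) + (-5 + 2*15)/3303 = -2140*1/(7*(-8 - 6)) + (-5 + 30)*(1/3303) = -2140/(7*(-14)) + 25*(1/3303) = -2140/(-98) + 25/3303 = -2140*(-1/98) + 25/3303 = 1070/49 + 25/3303 = 3535435/161847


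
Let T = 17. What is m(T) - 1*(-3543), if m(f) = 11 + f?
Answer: 3571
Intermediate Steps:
m(T) - 1*(-3543) = (11 + 17) - 1*(-3543) = 28 + 3543 = 3571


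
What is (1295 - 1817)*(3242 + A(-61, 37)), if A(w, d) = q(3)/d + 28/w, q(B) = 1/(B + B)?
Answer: -3819039783/2257 ≈ -1.6921e+6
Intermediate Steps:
q(B) = 1/(2*B)
A(w, d) = 28/w + 1/(6*d) (A(w, d) = ((½)/3)/d + 28/w = ((½)*(⅓))/d + 28/w = 1/(6*d) + 28/w = 28/w + 1/(6*d))
(1295 - 1817)*(3242 + A(-61, 37)) = (1295 - 1817)*(3242 + (28/(-61) + (⅙)/37)) = -522*(3242 + (28*(-1/61) + (⅙)*(1/37))) = -522*(3242 + (-28/61 + 1/222)) = -522*(3242 - 6155/13542) = -522*43897009/13542 = -3819039783/2257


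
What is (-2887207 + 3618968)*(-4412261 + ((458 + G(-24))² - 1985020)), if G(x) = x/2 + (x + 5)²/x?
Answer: -2618135635890527/576 ≈ -4.5454e+12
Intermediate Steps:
G(x) = x/2 + (5 + x)²/x (G(x) = x*(½) + (5 + x)²/x = x/2 + (5 + x)²/x)
(-2887207 + 3618968)*(-4412261 + ((458 + G(-24))² - 1985020)) = (-2887207 + 3618968)*(-4412261 + ((458 + ((½)*(-24) + (5 - 24)²/(-24)))² - 1985020)) = 731761*(-4412261 + ((458 + (-12 - 1/24*(-19)²))² - 1985020)) = 731761*(-4412261 + ((458 + (-12 - 1/24*361))² - 1985020)) = 731761*(-4412261 + ((458 + (-12 - 361/24))² - 1985020)) = 731761*(-4412261 + ((458 - 649/24)² - 1985020)) = 731761*(-4412261 + ((10343/24)² - 1985020)) = 731761*(-4412261 + (106977649/576 - 1985020)) = 731761*(-4412261 - 1036393871/576) = 731761*(-3577856207/576) = -2618135635890527/576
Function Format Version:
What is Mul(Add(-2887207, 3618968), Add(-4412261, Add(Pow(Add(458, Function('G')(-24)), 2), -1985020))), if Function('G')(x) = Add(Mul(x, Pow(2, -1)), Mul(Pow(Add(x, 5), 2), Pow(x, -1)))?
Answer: Rational(-2618135635890527, 576) ≈ -4.5454e+12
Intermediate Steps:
Function('G')(x) = Add(Mul(Rational(1, 2), x), Mul(Pow(x, -1), Pow(Add(5, x), 2))) (Function('G')(x) = Add(Mul(x, Rational(1, 2)), Mul(Pow(Add(5, x), 2), Pow(x, -1))) = Add(Mul(Rational(1, 2), x), Mul(Pow(x, -1), Pow(Add(5, x), 2))))
Mul(Add(-2887207, 3618968), Add(-4412261, Add(Pow(Add(458, Function('G')(-24)), 2), -1985020))) = Mul(Add(-2887207, 3618968), Add(-4412261, Add(Pow(Add(458, Add(Mul(Rational(1, 2), -24), Mul(Pow(-24, -1), Pow(Add(5, -24), 2)))), 2), -1985020))) = Mul(731761, Add(-4412261, Add(Pow(Add(458, Add(-12, Mul(Rational(-1, 24), Pow(-19, 2)))), 2), -1985020))) = Mul(731761, Add(-4412261, Add(Pow(Add(458, Add(-12, Mul(Rational(-1, 24), 361))), 2), -1985020))) = Mul(731761, Add(-4412261, Add(Pow(Add(458, Add(-12, Rational(-361, 24))), 2), -1985020))) = Mul(731761, Add(-4412261, Add(Pow(Add(458, Rational(-649, 24)), 2), -1985020))) = Mul(731761, Add(-4412261, Add(Pow(Rational(10343, 24), 2), -1985020))) = Mul(731761, Add(-4412261, Add(Rational(106977649, 576), -1985020))) = Mul(731761, Add(-4412261, Rational(-1036393871, 576))) = Mul(731761, Rational(-3577856207, 576)) = Rational(-2618135635890527, 576)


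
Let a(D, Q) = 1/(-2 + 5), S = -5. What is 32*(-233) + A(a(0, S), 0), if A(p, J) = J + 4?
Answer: -7452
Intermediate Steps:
a(D, Q) = 1/3
A(p, J) = 4 + J
32*(-233) + A(a(0, S), 0) = 32*(-233) + (4 + 0) = -7456 + 4 = -7452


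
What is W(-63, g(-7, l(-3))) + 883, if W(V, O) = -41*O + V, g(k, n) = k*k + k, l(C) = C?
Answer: -902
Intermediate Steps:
g(k, n) = k + k² (g(k, n) = k² + k = k + k²)
W(V, O) = V - 41*O
W(-63, g(-7, l(-3))) + 883 = (-63 - (-287)*(1 - 7)) + 883 = (-63 - (-287)*(-6)) + 883 = (-63 - 41*42) + 883 = (-63 - 1722) + 883 = -1785 + 883 = -902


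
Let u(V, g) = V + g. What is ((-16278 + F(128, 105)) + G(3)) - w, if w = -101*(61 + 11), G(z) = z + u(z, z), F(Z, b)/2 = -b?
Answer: -9207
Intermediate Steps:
F(Z, b) = -2*b (F(Z, b) = 2*(-b) = -2*b)
G(z) = 3*z (G(z) = z + (z + z) = z + 2*z = 3*z)
w = -7272 (w = -101*72 = -7272)
((-16278 + F(128, 105)) + G(3)) - w = ((-16278 - 2*105) + 3*3) - 1*(-7272) = ((-16278 - 210) + 9) + 7272 = (-16488 + 9) + 7272 = -16479 + 7272 = -9207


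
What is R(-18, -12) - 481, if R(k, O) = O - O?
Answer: -481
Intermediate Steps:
R(k, O) = 0
R(-18, -12) - 481 = 0 - 481 = -481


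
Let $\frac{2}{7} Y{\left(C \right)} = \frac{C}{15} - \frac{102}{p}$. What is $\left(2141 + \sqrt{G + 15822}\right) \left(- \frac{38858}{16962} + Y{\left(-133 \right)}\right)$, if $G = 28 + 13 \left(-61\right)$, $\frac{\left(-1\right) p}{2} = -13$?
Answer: $- \frac{55537043288}{551265} - \frac{25939768 \sqrt{1673}}{183755} \approx -1.0652 \cdot 10^{5}$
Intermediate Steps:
$p = 26$ ($p = \left(-2\right) \left(-13\right) = 26$)
$G = -765$ ($G = 28 - 793 = -765$)
$Y{\left(C \right)} = - \frac{357}{26} + \frac{7 C}{30}$ ($Y{\left(C \right)} = \frac{7 \left(\frac{C}{15} - \frac{102}{26}\right)}{2} = \frac{7 \left(C \frac{1}{15} - \frac{51}{13}\right)}{2} = \frac{7 \left(\frac{C}{15} - \frac{51}{13}\right)}{2} = \frac{7 \left(- \frac{51}{13} + \frac{C}{15}\right)}{2} = - \frac{357}{26} + \frac{7 C}{30}$)
$\left(2141 + \sqrt{G + 15822}\right) \left(- \frac{38858}{16962} + Y{\left(-133 \right)}\right) = \left(2141 + \sqrt{-765 + 15822}\right) \left(- \frac{38858}{16962} + \left(- \frac{357}{26} + \frac{7}{30} \left(-133\right)\right)\right) = \left(2141 + \sqrt{15057}\right) \left(\left(-38858\right) \frac{1}{16962} - \frac{8729}{195}\right) = \left(2141 + 3 \sqrt{1673}\right) \left(- \frac{19429}{8481} - \frac{8729}{195}\right) = \left(2141 + 3 \sqrt{1673}\right) \left(- \frac{25939768}{551265}\right) = - \frac{55537043288}{551265} - \frac{25939768 \sqrt{1673}}{183755}$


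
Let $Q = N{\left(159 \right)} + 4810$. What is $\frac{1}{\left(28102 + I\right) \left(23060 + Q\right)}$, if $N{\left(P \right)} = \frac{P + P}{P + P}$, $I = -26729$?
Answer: $\frac{1}{38266883} \approx 2.6132 \cdot 10^{-8}$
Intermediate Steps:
$N{\left(P \right)} = 1$ ($N{\left(P \right)} = \frac{2 P}{2 P} = 2 P \frac{1}{2 P} = 1$)
$Q = 4811$ ($Q = 1 + 4810 = 4811$)
$\frac{1}{\left(28102 + I\right) \left(23060 + Q\right)} = \frac{1}{\left(28102 - 26729\right) \left(23060 + 4811\right)} = \frac{1}{1373 \cdot 27871} = \frac{1}{38266883}$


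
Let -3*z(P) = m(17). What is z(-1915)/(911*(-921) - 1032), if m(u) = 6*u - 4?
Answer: 14/360027 ≈ 3.8886e-5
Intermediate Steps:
m(u) = -4 + 6*u
z(P) = -98/3 (z(P) = -(-4 + 6*17)/3 = -(-4 + 102)/3 = -⅓*98 = -98/3)
z(-1915)/(911*(-921) - 1032) = -98/(3*(911*(-921) - 1032)) = -98/(3*(-839031 - 1032)) = -98/3/(-840063) = -98/3*(-1/840063) = 14/360027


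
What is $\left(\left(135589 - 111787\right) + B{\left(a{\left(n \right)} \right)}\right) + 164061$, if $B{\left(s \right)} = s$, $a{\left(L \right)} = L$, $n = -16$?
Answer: $187847$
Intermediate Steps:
$\left(\left(135589 - 111787\right) + B{\left(a{\left(n \right)} \right)}\right) + 164061 = \left(\left(135589 - 111787\right) - 16\right) + 164061 = \left(23802 - 16\right) + 164061 = 23786 + 164061 = 187847$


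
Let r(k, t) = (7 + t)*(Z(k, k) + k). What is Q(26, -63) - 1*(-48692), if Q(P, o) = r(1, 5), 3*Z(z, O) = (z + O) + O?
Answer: 48716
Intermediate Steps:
Z(z, O) = z/3 + 2*O/3 (Z(z, O) = ((z + O) + O)/3 = ((O + z) + O)/3 = (z + 2*O)/3 = z/3 + 2*O/3)
r(k, t) = 2*k*(7 + t) (r(k, t) = (7 + t)*((k/3 + 2*k/3) + k) = (7 + t)*(k + k) = (7 + t)*(2*k) = 2*k*(7 + t))
Q(P, o) = 24 (Q(P, o) = 2*1*(7 + 5) = 2*1*12 = 24)
Q(26, -63) - 1*(-48692) = 24 - 1*(-48692) = 24 + 48692 = 48716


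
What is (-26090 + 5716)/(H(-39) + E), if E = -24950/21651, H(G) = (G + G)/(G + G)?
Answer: 441117474/3299 ≈ 1.3371e+5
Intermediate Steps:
H(G) = 1 (H(G) = (2*G)/((2*G)) = (2*G)*(1/(2*G)) = 1)
E = -24950/21651 (E = -24950*1/21651 = -24950/21651 ≈ -1.1524)
(-26090 + 5716)/(H(-39) + E) = (-26090 + 5716)/(1 - 24950/21651) = -20374/(-3299/21651) = -20374*(-21651/3299) = 441117474/3299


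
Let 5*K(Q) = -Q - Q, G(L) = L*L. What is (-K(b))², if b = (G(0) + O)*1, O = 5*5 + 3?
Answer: 3136/25 ≈ 125.44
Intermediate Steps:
G(L) = L²
O = 28 (O = 25 + 3 = 28)
b = 28 (b = (0² + 28)*1 = (0 + 28)*1 = 28*1 = 28)
K(Q) = -2*Q/5 (K(Q) = (-Q - Q)/5 = (-2*Q)/5 = -2*Q/5)
(-K(b))² = (-(-2)*28/5)² = (-1*(-56/5))² = (56/5)² = 3136/25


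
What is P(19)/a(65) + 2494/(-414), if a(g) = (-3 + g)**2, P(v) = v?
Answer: -4789535/795708 ≈ -6.0192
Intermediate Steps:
P(19)/a(65) + 2494/(-414) = 19/((-3 + 65)**2) + 2494/(-414) = 19/(62**2) + 2494*(-1/414) = 19/3844 - 1247/207 = -4789535/795708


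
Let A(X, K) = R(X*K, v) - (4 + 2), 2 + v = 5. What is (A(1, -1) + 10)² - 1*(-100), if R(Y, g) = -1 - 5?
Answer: 104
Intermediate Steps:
v = 3 (v = -2 + 5 = 3)
R(Y, g) = -6
A(X, K) = -12 (A(X, K) = -6 - (4 + 2) = -6 - 1*6 = -6 - 6 = -12)
(A(1, -1) + 10)² - 1*(-100) = (-12 + 10)² - 1*(-100) = (-2)² + 100 = 4 + 100 = 104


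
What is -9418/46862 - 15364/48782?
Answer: -294854161/571505521 ≈ -0.51593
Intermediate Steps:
-9418/46862 - 15364/48782 = -9418*1/46862 - 15364*1/48782 = -4709/23431 - 7682/24391 = -294854161/571505521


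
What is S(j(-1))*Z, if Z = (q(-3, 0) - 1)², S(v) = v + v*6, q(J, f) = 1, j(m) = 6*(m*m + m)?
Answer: 0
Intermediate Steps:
j(m) = 6*m + 6*m² (j(m) = 6*(m² + m) = 6*(m + m²) = 6*m + 6*m²)
S(v) = 7*v (S(v) = v + 6*v = 7*v)
Z = 0 (Z = (1 - 1)² = 0² = 0)
S(j(-1))*Z = (7*(6*(-1)*(1 - 1)))*0 = (7*(6*(-1)*0))*0 = (7*0)*0 = 0*0 = 0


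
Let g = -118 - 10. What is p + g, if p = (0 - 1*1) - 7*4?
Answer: -157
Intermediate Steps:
g = -128
p = -29 (p = (0 - 1) - 28 = -1 - 28 = -29)
p + g = -29 - 128 = -157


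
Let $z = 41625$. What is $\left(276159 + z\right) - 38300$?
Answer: $279484$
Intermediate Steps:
$\left(276159 + z\right) - 38300 = \left(276159 + 41625\right) - 38300 = 317784 - 38300 = 279484$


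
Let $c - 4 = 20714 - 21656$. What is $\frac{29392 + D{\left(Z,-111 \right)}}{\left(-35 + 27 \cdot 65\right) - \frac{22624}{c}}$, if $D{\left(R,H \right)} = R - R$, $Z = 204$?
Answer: $\frac{246158}{14607} \approx 16.852$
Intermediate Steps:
$D{\left(R,H \right)} = 0$
$c = -938$ ($c = 4 + \left(20714 - 21656\right) = 4 - 942 = -938$)
$\frac{29392 + D{\left(Z,-111 \right)}}{\left(-35 + 27 \cdot 65\right) - \frac{22624}{c}} = \frac{29392 + 0}{\left(-35 + 27 \cdot 65\right) - \frac{22624}{-938}} = \frac{29392}{\left(-35 + 1755\right) - - \frac{1616}{67}} = \frac{29392}{1720 + \frac{1616}{67}} = \frac{29392}{\frac{116856}{67}} = 29392 \cdot \frac{67}{116856} = \frac{246158}{14607}$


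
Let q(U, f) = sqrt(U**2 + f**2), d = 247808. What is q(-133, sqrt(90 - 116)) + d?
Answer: 247808 + sqrt(17663) ≈ 2.4794e+5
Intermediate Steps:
q(-133, sqrt(90 - 116)) + d = sqrt((-133)**2 + (sqrt(90 - 116))**2) + 247808 = sqrt(17689 + (sqrt(-26))**2) + 247808 = sqrt(17689 + (I*sqrt(26))**2) + 247808 = sqrt(17689 - 26) + 247808 = sqrt(17663) + 247808 = 247808 + sqrt(17663)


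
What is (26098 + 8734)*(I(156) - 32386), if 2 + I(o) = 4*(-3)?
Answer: -1128556800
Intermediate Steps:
I(o) = -14 (I(o) = -2 + 4*(-3) = -2 - 12 = -14)
(26098 + 8734)*(I(156) - 32386) = (26098 + 8734)*(-14 - 32386) = 34832*(-32400) = -1128556800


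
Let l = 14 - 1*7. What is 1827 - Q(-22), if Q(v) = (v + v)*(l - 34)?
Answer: 639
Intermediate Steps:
l = 7 (l = 14 - 7 = 7)
Q(v) = -54*v (Q(v) = (v + v)*(7 - 34) = (2*v)*(-27) = -54*v)
1827 - Q(-22) = 1827 - (-54)*(-22) = 1827 - 1*1188 = 1827 - 1188 = 639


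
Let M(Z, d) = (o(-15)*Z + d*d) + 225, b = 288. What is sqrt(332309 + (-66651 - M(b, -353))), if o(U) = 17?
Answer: 2*sqrt(33982) ≈ 368.68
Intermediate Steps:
M(Z, d) = 225 + d**2 + 17*Z (M(Z, d) = (17*Z + d*d) + 225 = (17*Z + d**2) + 225 = (d**2 + 17*Z) + 225 = 225 + d**2 + 17*Z)
sqrt(332309 + (-66651 - M(b, -353))) = sqrt(332309 + (-66651 - (225 + (-353)**2 + 17*288))) = sqrt(332309 + (-66651 - (225 + 124609 + 4896))) = sqrt(332309 + (-66651 - 1*129730)) = sqrt(332309 + (-66651 - 129730)) = sqrt(332309 - 196381) = sqrt(135928) = 2*sqrt(33982)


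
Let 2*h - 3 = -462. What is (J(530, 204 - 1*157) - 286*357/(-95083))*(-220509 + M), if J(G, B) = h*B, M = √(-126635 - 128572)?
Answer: 452268667969695/190166 - 2051021355*I*√255207/190166 ≈ 2.3783e+9 - 5.4486e+6*I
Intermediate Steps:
M = I*√255207 (M = √(-255207) = I*√255207 ≈ 505.18*I)
h = -459/2 (h = 3/2 + (½)*(-462) = 3/2 - 231 = -459/2 ≈ -229.50)
J(G, B) = -459*B/2
(J(530, 204 - 1*157) - 286*357/(-95083))*(-220509 + M) = (-459*(204 - 1*157)/2 - 286*357/(-95083))*(-220509 + I*√255207) = (-459*(204 - 157)/2 - 102102*(-1/95083))*(-220509 + I*√255207) = (-459/2*47 + 102102/95083)*(-220509 + I*√255207) = (-21573/2 + 102102/95083)*(-220509 + I*√255207) = -2051021355*(-220509 + I*√255207)/190166 = 452268667969695/190166 - 2051021355*I*√255207/190166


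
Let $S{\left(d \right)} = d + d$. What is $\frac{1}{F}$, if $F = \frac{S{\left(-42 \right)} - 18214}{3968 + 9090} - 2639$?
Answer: $- \frac{6529}{17239180} \approx -0.00037873$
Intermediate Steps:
$S{\left(d \right)} = 2 d$
$F = - \frac{17239180}{6529}$ ($F = \frac{2 \left(-42\right) - 18214}{3968 + 9090} - 2639 = \frac{-84 - 18214}{13058} - 2639 = \left(-18298\right) \frac{1}{13058} - 2639 = - \frac{9149}{6529} - 2639 = - \frac{17239180}{6529} \approx -2640.4$)
$\frac{1}{F} = \frac{1}{- \frac{17239180}{6529}} = - \frac{6529}{17239180}$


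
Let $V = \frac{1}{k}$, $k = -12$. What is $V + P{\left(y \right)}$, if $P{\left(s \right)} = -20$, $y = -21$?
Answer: $- \frac{241}{12} \approx -20.083$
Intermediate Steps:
$V = - \frac{1}{12}$ ($V = \frac{1}{-12} = - \frac{1}{12} \approx -0.083333$)
$V + P{\left(y \right)} = - \frac{1}{12} - 20 = - \frac{241}{12}$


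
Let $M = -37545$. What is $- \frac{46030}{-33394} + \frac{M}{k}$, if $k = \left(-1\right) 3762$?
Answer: $\frac{237823765}{20938038} \approx 11.358$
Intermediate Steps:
$k = -3762$
$- \frac{46030}{-33394} + \frac{M}{k} = - \frac{46030}{-33394} - \frac{37545}{-3762} = \left(-46030\right) \left(- \frac{1}{33394}\right) - - \frac{12515}{1254} = \frac{23015}{16697} + \frac{12515}{1254} = \frac{237823765}{20938038}$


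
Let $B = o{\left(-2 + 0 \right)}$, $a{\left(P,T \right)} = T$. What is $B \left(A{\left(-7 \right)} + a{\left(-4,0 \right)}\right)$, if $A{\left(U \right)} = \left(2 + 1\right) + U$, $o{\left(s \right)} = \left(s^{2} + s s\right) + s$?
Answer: $-24$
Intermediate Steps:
$o{\left(s \right)} = s + 2 s^{2}$ ($o{\left(s \right)} = \left(s^{2} + s^{2}\right) + s = 2 s^{2} + s = s + 2 s^{2}$)
$B = 6$ ($B = \left(-2 + 0\right) \left(1 + 2 \left(-2 + 0\right)\right) = - 2 \left(1 + 2 \left(-2\right)\right) = - 2 \left(1 - 4\right) = \left(-2\right) \left(-3\right) = 6$)
$A{\left(U \right)} = 3 + U$
$B \left(A{\left(-7 \right)} + a{\left(-4,0 \right)}\right) = 6 \left(\left(3 - 7\right) + 0\right) = 6 \left(-4 + 0\right) = 6 \left(-4\right) = -24$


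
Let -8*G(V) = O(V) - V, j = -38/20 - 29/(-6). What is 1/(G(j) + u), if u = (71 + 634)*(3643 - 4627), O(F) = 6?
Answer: -60/41623223 ≈ -1.4415e-6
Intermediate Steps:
j = 44/15 (j = -38*1/20 - 29*(-⅙) = -19/10 + 29/6 = 44/15 ≈ 2.9333)
u = -693720 (u = 705*(-984) = -693720)
G(V) = -¾ + V/8 (G(V) = -(6 - V)/8 = -¾ + V/8)
1/(G(j) + u) = 1/((-¾ + (⅛)*(44/15)) - 693720) = 1/((-¾ + 11/30) - 693720) = 1/(-23/60 - 693720) = 1/(-41623223/60) = -60/41623223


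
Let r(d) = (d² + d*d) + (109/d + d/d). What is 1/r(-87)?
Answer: 87/1316984 ≈ 6.6060e-5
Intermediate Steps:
r(d) = 1 + 2*d² + 109/d (r(d) = (d² + d²) + (109/d + 1) = 2*d² + (1 + 109/d) = 1 + 2*d² + 109/d)
1/r(-87) = 1/((109 - 87 + 2*(-87)³)/(-87)) = 1/(-(109 - 87 + 2*(-658503))/87) = 1/(-(109 - 87 - 1317006)/87) = 1/(-1/87*(-1316984)) = 1/(1316984/87) = 87/1316984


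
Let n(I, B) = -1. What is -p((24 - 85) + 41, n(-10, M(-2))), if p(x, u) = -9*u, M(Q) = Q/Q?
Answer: -9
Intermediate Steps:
M(Q) = 1
-p((24 - 85) + 41, n(-10, M(-2))) = -(-9)*(-1) = -1*9 = -9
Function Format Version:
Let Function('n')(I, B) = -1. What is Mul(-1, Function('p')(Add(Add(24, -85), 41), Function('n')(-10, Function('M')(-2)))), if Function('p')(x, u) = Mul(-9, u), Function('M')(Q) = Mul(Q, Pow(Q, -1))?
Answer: -9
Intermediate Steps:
Function('M')(Q) = 1
Mul(-1, Function('p')(Add(Add(24, -85), 41), Function('n')(-10, Function('M')(-2)))) = Mul(-1, Mul(-9, -1)) = Mul(-1, 9) = -9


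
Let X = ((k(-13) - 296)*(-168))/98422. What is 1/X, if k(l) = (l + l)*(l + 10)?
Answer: 49211/18312 ≈ 2.6874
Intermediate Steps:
k(l) = 2*l*(10 + l) (k(l) = (2*l)*(10 + l) = 2*l*(10 + l))
X = 18312/49211 (X = ((2*(-13)*(10 - 13) - 296)*(-168))/98422 = ((2*(-13)*(-3) - 296)*(-168))*(1/98422) = ((78 - 296)*(-168))*(1/98422) = -218*(-168)*(1/98422) = 36624*(1/98422) = 18312/49211 ≈ 0.37211)
1/X = 1/(18312/49211) = 49211/18312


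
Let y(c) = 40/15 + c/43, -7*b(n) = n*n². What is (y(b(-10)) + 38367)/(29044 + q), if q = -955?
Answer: 34650809/25364367 ≈ 1.3661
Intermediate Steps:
b(n) = -n³/7 (b(n) = -n*n²/7 = -n³/7)
y(c) = 8/3 + c/43 (y(c) = 40*(1/15) + c*(1/43) = 8/3 + c/43)
(y(b(-10)) + 38367)/(29044 + q) = ((8/3 + (-⅐*(-10)³)/43) + 38367)/(29044 - 955) = ((8/3 + (-⅐*(-1000))/43) + 38367)/28089 = ((8/3 + (1/43)*(1000/7)) + 38367)*(1/28089) = ((8/3 + 1000/301) + 38367)*(1/28089) = (5408/903 + 38367)*(1/28089) = (34650809/903)*(1/28089) = 34650809/25364367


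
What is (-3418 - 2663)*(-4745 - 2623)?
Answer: 44804808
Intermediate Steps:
(-3418 - 2663)*(-4745 - 2623) = -6081*(-7368) = 44804808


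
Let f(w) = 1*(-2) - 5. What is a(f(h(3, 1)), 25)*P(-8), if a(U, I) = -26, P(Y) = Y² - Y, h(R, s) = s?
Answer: -1872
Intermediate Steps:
f(w) = -7 (f(w) = -2 - 5 = -7)
a(f(h(3, 1)), 25)*P(-8) = -(-208)*(-1 - 8) = -(-208)*(-9) = -26*72 = -1872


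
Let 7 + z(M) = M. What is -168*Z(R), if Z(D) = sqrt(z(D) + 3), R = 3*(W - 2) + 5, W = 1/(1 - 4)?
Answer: -168*I*sqrt(6) ≈ -411.51*I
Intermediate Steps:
W = -1/3 (W = 1/(-3) = -1/3 ≈ -0.33333)
z(M) = -7 + M
R = -2 (R = 3*(-1/3 - 2) + 5 = 3*(-7/3) + 5 = -7 + 5 = -2)
Z(D) = sqrt(-4 + D) (Z(D) = sqrt((-7 + D) + 3) = sqrt(-4 + D))
-168*Z(R) = -168*sqrt(-4 - 2) = -168*I*sqrt(6)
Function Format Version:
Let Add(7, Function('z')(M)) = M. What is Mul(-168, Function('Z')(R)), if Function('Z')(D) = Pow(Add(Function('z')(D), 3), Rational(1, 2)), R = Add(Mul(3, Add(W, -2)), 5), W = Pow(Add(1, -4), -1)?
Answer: Mul(-168, I, Pow(6, Rational(1, 2))) ≈ Mul(-411.51, I)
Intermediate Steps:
W = Rational(-1, 3) (W = Pow(-3, -1) = Rational(-1, 3) ≈ -0.33333)
Function('z')(M) = Add(-7, M)
R = -2 (R = Add(Mul(3, Add(Rational(-1, 3), -2)), 5) = Add(Mul(3, Rational(-7, 3)), 5) = Add(-7, 5) = -2)
Function('Z')(D) = Pow(Add(-4, D), Rational(1, 2)) (Function('Z')(D) = Pow(Add(Add(-7, D), 3), Rational(1, 2)) = Pow(Add(-4, D), Rational(1, 2)))
Mul(-168, Function('Z')(R)) = Mul(-168, Pow(Add(-4, -2), Rational(1, 2))) = Mul(-168, Pow(-6, Rational(1, 2))) = Mul(-168, Mul(I, Pow(6, Rational(1, 2)))) = Mul(-168, I, Pow(6, Rational(1, 2)))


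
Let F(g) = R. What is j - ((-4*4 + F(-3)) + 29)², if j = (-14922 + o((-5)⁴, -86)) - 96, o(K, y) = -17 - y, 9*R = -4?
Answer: -1223638/81 ≈ -15107.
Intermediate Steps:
R = -4/9 (R = (⅑)*(-4) = -4/9 ≈ -0.44444)
F(g) = -4/9
j = -14949 (j = (-14922 + (-17 - 1*(-86))) - 96 = (-14922 + (-17 + 86)) - 96 = (-14922 + 69) - 96 = -14853 - 96 = -14949)
j - ((-4*4 + F(-3)) + 29)² = -14949 - ((-4*4 - 4/9) + 29)² = -14949 - ((-16 - 4/9) + 29)² = -14949 - (-148/9 + 29)² = -14949 - (113/9)² = -14949 - 1*12769/81 = -14949 - 12769/81 = -1223638/81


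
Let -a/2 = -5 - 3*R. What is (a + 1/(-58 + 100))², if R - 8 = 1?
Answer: 7230721/1764 ≈ 4099.0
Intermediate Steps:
R = 9 (R = 8 + 1 = 9)
a = 64 (a = -2*(-5 - 3*9) = -2*(-5 - 27) = -2*(-32) = 64)
(a + 1/(-58 + 100))² = (64 + 1/(-58 + 100))² = (64 + 1/42)² = (2689/42)² = 7230721/1764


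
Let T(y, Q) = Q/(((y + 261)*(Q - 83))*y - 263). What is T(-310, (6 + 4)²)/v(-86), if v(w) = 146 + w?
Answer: 5/773901 ≈ 6.4608e-6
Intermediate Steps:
T(y, Q) = Q/(-263 + y*(-83 + Q)*(261 + y)) (T(y, Q) = Q/(((261 + y)*(-83 + Q))*y - 263) = Q/(((-83 + Q)*(261 + y))*y - 263) = Q/(y*(-83 + Q)*(261 + y) - 263) = Q/(-263 + y*(-83 + Q)*(261 + y)))
T(-310, (6 + 4)²)/v(-86) = ((6 + 4)²/(-263 - 21663*(-310) - 83*(-310)² + (6 + 4)²*(-310)² + 261*(6 + 4)²*(-310)))/(146 - 86) = (10²/(-263 + 6715530 - 83*96100 + 10²*96100 + 261*10²*(-310)))/60 = (100/(-263 + 6715530 - 7976300 + 100*96100 + 261*100*(-310)))*(1/60) = (100/(-263 + 6715530 - 7976300 + 9610000 - 8091000))*(1/60) = (100/257967)*(1/60) = 5/773901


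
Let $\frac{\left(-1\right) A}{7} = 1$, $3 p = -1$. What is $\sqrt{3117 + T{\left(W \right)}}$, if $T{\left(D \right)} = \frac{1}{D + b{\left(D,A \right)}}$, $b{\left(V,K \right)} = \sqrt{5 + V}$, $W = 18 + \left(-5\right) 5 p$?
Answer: $\frac{\sqrt{246246 + 3117 \sqrt{282}}}{\sqrt{79 + \sqrt{282}}} \approx 55.83$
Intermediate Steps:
$p = - \frac{1}{3}$ ($p = \frac{1}{3} \left(-1\right) = - \frac{1}{3} \approx -0.33333$)
$A = -7$ ($A = \left(-7\right) 1 = -7$)
$W = \frac{79}{3}$ ($W = 18 + \left(-5\right) 5 \left(- \frac{1}{3}\right) = 18 - - \frac{25}{3} = 18 + \frac{25}{3} = \frac{79}{3} \approx 26.333$)
$T{\left(D \right)} = \frac{1}{D + \sqrt{5 + D}}$
$\sqrt{3117 + T{\left(W \right)}} = \sqrt{3117 + \frac{1}{\frac{79}{3} + \sqrt{5 + \frac{79}{3}}}} = \sqrt{3117 + \frac{1}{\frac{79}{3} + \sqrt{\frac{94}{3}}}} = \sqrt{3117 + \frac{1}{\frac{79}{3} + \frac{\sqrt{282}}{3}}}$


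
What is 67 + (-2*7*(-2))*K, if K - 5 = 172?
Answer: 5023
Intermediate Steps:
K = 177 (K = 5 + 172 = 177)
67 + (-2*7*(-2))*K = 67 + (-2*7*(-2))*177 = 67 - 14*(-2)*177 = 67 + 28*177 = 67 + 4956 = 5023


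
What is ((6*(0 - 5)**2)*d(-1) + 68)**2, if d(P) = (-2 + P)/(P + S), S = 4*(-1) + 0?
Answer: 24964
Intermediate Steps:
S = -4 (S = -4 + 0 = -4)
d(P) = (-2 + P)/(-4 + P) (d(P) = (-2 + P)/(P - 4) = (-2 + P)/(-4 + P))
((6*(0 - 5)**2)*d(-1) + 68)**2 = ((6*(0 - 5)**2)*((-2 - 1)/(-4 - 1)) + 68)**2 = ((6*(-5)**2)*(-3/(-5)) + 68)**2 = ((6*25)*(-1/5*(-3)) + 68)**2 = (150*(3/5) + 68)**2 = (90 + 68)**2 = 158**2 = 24964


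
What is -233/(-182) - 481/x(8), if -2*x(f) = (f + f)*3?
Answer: 46567/2184 ≈ 21.322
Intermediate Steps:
x(f) = -3*f (x(f) = -(f + f)*3/2 = -2*f*3/2 = -3*f)
-233/(-182) - 481/x(8) = -233/(-182) - 481/((-3*8)) = -233*(-1/182) - 481/(-24) = 233/182 - 481*(-1/24) = 233/182 + 481/24 = 46567/2184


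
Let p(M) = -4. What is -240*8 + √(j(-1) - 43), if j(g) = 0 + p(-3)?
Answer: -1920 + I*√47 ≈ -1920.0 + 6.8557*I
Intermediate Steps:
j(g) = -4 (j(g) = 0 - 4 = -4)
-240*8 + √(j(-1) - 43) = -240*8 + √(-4 - 43) = -1920 + √(-47) = -1920 + I*√47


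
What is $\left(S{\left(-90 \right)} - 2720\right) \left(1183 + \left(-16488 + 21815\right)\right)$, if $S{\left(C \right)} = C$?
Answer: $-18293100$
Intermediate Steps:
$\left(S{\left(-90 \right)} - 2720\right) \left(1183 + \left(-16488 + 21815\right)\right) = \left(-90 - 2720\right) \left(1183 + \left(-16488 + 21815\right)\right) = - 2810 \left(1183 + 5327\right) = \left(-2810\right) 6510 = -18293100$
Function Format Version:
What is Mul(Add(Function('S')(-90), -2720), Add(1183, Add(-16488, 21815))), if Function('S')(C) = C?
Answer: -18293100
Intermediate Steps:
Mul(Add(Function('S')(-90), -2720), Add(1183, Add(-16488, 21815))) = Mul(Add(-90, -2720), Add(1183, Add(-16488, 21815))) = Mul(-2810, Add(1183, 5327)) = Mul(-2810, 6510) = -18293100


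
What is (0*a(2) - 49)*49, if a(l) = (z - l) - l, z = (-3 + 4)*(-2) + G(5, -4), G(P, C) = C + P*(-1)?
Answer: -2401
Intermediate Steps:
G(P, C) = C - P
z = -11 (z = (-3 + 4)*(-2) + (-4 - 1*5) = 1*(-2) + (-4 - 5) = -2 - 9 = -11)
a(l) = -11 - 2*l (a(l) = (-11 - l) - l = -11 - 2*l)
(0*a(2) - 49)*49 = (0*(-11 - 2*2) - 49)*49 = (0*(-11 - 4) - 49)*49 = (0*(-15) - 49)*49 = (0 - 49)*49 = -49*49 = -2401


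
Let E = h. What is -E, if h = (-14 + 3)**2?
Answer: -121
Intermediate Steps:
h = 121 (h = (-11)**2 = 121)
E = 121
-E = -1*121 = -121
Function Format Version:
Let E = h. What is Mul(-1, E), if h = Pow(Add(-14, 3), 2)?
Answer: -121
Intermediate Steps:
h = 121 (h = Pow(-11, 2) = 121)
E = 121
Mul(-1, E) = Mul(-1, 121) = -121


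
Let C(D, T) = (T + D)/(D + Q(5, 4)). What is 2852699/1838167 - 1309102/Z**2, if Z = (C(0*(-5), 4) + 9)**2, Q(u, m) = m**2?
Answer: -610678695374165/3445020902887 ≈ -177.26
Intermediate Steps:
C(D, T) = (D + T)/(16 + D) (C(D, T) = (T + D)/(D + 4**2) = (D + T)/(D + 16) = (D + T)/(16 + D))
Z = 1369/16 (Z = ((0*(-5) + 4)/(16 + 0*(-5)) + 9)**2 = ((0 + 4)/(16 + 0) + 9)**2 = (4/16 + 9)**2 = ((1/16)*4 + 9)**2 = (1/4 + 9)**2 = (37/4)**2 = 1369/16 ≈ 85.563)
2852699/1838167 - 1309102/Z**2 = 2852699/1838167 - 1309102/((1369/16)**2) = 2852699*(1/1838167) - 1309102/1874161/256 = 2852699/1838167 - 1309102*256/1874161 = 2852699/1838167 - 335130112/1874161 = -610678695374165/3445020902887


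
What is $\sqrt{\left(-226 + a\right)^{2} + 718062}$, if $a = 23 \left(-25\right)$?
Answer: $\sqrt{1359663} \approx 1166.0$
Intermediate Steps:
$a = -575$
$\sqrt{\left(-226 + a\right)^{2} + 718062} = \sqrt{\left(-226 - 575\right)^{2} + 718062} = \sqrt{\left(-801\right)^{2} + 718062} = \sqrt{641601 + 718062} = \sqrt{1359663}$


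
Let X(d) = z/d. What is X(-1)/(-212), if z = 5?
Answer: 5/212 ≈ 0.023585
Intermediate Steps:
X(d) = 5/d
X(-1)/(-212) = (5/(-1))/(-212) = (5*(-1))*(-1/212) = -5*(-1/212) = 5/212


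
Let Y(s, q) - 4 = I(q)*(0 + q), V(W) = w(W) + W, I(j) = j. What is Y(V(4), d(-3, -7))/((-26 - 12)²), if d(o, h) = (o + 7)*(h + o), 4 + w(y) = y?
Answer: 401/361 ≈ 1.1108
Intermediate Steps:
w(y) = -4 + y
d(o, h) = (7 + o)*(h + o)
V(W) = -4 + 2*W (V(W) = (-4 + W) + W = -4 + 2*W)
Y(s, q) = 4 + q² (Y(s, q) = 4 + q*(0 + q) = 4 + q*q = 4 + q²)
Y(V(4), d(-3, -7))/((-26 - 12)²) = (4 + ((-3)² + 7*(-7) + 7*(-3) - 7*(-3))²)/((-26 - 12)²) = (4 + (9 - 49 - 21 + 21)²)/((-38)²) = (4 + (-40)²)/1444 = (4 + 1600)*(1/1444) = 1604*(1/1444) = 401/361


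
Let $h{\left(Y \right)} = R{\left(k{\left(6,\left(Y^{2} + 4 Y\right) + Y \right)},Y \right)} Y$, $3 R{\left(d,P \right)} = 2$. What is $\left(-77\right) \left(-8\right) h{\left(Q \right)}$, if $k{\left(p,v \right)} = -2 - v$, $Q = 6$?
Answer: $2464$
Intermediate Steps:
$R{\left(d,P \right)} = \frac{2}{3}$ ($R{\left(d,P \right)} = \frac{1}{3} \cdot 2 = \frac{2}{3}$)
$h{\left(Y \right)} = \frac{2 Y}{3}$
$\left(-77\right) \left(-8\right) h{\left(Q \right)} = \left(-77\right) \left(-8\right) \frac{2}{3} \cdot 6 = 616 \cdot 4 = 2464$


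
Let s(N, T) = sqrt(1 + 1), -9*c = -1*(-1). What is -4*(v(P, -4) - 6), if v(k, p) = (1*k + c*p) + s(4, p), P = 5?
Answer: 20/9 - 4*sqrt(2) ≈ -3.4346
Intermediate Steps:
c = -1/9 (c = -(-1)*(-1)/9 = -1/9*1 = -1/9 ≈ -0.11111)
s(N, T) = sqrt(2)
v(k, p) = k + sqrt(2) - p/9 (v(k, p) = (1*k - p/9) + sqrt(2) = (k - p/9) + sqrt(2) = k + sqrt(2) - p/9)
-4*(v(P, -4) - 6) = -4*((5 + sqrt(2) - 1/9*(-4)) - 6) = -4*((5 + sqrt(2) + 4/9) - 6) = -4*((49/9 + sqrt(2)) - 6) = -4*(-5/9 + sqrt(2)) = 20/9 - 4*sqrt(2)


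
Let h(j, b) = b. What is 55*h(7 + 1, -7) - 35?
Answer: -420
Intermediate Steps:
55*h(7 + 1, -7) - 35 = 55*(-7) - 35 = -385 - 35 = -420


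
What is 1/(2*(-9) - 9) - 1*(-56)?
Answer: 1511/27 ≈ 55.963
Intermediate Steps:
1/(2*(-9) - 9) - 1*(-56) = 1/(-18 - 9) + 56 = 1/(-27) + 56 = -1/27 + 56 = 1511/27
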